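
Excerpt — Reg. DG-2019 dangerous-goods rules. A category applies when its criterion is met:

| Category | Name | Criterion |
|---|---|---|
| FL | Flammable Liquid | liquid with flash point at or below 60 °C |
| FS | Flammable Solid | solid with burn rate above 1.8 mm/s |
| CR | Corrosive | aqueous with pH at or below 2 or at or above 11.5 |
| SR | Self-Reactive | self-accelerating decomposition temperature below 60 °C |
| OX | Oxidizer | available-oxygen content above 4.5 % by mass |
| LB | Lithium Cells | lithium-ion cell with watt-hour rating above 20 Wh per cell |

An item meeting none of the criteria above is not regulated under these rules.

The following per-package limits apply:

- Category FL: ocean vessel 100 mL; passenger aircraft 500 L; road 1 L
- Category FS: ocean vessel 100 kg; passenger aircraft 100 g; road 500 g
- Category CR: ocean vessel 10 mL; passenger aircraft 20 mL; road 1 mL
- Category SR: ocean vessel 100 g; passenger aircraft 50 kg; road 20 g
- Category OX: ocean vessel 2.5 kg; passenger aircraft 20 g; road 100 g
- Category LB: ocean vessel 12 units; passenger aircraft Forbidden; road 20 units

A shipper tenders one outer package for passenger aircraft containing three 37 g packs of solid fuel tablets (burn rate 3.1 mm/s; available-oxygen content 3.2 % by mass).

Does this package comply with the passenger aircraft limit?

The solid fuel tablets have burn rate 3.1 mm/s, which is > 1.8 mm/s, so they are Category FS (Flammable Solid).
Category FS quantity: three 37 g packs = 111 g.
That exceeds the Category FS passenger aircraft limit of 100 g.

No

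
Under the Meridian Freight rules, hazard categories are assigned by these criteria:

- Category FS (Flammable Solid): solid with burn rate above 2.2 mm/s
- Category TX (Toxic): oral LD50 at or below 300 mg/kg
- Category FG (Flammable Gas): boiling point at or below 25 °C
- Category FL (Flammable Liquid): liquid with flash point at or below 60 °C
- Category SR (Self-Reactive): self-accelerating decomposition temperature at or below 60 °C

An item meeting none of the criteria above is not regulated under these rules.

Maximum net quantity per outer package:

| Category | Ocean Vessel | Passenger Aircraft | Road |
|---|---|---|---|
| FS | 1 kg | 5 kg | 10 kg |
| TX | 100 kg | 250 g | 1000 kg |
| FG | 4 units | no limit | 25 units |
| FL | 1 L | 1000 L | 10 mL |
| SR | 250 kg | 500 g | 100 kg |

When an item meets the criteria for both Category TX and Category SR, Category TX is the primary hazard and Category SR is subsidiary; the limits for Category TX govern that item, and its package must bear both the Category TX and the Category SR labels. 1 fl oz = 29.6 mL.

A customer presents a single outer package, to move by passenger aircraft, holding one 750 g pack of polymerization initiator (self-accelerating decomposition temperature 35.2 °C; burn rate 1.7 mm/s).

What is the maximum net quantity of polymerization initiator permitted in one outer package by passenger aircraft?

Self-accelerating decomposition temperature 35.2 °C meets the Category SR criterion (Self-Reactive), so the polymerization initiator is Category SR.
The passenger aircraft limit for Category SR is 500 g.

500 g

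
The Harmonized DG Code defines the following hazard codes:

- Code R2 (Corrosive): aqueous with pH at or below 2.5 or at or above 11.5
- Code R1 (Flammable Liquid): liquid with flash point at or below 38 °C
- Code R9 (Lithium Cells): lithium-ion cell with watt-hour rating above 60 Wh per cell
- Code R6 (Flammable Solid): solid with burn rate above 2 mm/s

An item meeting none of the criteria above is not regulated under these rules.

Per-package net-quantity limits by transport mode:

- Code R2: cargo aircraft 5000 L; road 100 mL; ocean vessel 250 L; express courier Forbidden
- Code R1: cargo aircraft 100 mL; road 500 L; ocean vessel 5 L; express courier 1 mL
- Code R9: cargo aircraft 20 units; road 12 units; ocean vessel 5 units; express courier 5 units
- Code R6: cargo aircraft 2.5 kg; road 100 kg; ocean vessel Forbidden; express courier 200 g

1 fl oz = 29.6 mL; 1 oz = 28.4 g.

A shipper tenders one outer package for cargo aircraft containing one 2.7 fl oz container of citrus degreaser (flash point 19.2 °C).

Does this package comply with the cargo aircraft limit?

Yes

The citrus degreaser has flash point 19.2 °C, which is ≤ 38 °C, so it is Code R1 (Flammable Liquid).
Code R1 quantity: one 2.7 fl oz container = 79.92 mL.
79.92 mL ≤ 100 mL (cargo aircraft limit, Code R1) — within limit.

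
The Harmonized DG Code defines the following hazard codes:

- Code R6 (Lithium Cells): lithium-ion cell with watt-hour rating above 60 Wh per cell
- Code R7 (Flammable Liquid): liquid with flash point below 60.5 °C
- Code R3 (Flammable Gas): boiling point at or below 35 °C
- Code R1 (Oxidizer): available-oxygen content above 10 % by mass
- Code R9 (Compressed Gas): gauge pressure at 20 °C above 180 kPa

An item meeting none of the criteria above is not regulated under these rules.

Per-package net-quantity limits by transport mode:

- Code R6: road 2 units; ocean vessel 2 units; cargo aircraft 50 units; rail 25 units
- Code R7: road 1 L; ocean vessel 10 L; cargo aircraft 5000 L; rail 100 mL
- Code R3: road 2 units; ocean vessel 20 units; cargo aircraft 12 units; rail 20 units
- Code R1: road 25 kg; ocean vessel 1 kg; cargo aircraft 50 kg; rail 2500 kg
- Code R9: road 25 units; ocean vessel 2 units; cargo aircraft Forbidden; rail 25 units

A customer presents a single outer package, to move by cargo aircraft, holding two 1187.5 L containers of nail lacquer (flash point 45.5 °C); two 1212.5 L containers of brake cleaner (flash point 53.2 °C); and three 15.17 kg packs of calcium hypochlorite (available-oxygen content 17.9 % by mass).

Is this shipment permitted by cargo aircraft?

Yes

With flash point 45.5 °C (< 60.5 °C), the nail lacquer falls in Code R7.
The brake cleaner has flash point 53.2 °C, which is < 60.5 °C, so it is Code R7 (Flammable Liquid).
Calcium hypochlorite: available-oxygen content 17.9 % by mass > 10 % by mass → Code R1 (Oxidizer).
Code R7 net quantity: (two 1187.5 L containers = 2375 L) + (two 1212.5 L containers = 2425 L) = 4800 L.
4800 L is within the cargo aircraft limit of 5000 L for Code R7.
Code R1 quantity: three 15.17 kg packs = 45.51 kg.
That is within the Code R1 cargo aircraft limit of 50 kg.
Every hazard code is within its cargo aircraft limit and no segregation rule is violated.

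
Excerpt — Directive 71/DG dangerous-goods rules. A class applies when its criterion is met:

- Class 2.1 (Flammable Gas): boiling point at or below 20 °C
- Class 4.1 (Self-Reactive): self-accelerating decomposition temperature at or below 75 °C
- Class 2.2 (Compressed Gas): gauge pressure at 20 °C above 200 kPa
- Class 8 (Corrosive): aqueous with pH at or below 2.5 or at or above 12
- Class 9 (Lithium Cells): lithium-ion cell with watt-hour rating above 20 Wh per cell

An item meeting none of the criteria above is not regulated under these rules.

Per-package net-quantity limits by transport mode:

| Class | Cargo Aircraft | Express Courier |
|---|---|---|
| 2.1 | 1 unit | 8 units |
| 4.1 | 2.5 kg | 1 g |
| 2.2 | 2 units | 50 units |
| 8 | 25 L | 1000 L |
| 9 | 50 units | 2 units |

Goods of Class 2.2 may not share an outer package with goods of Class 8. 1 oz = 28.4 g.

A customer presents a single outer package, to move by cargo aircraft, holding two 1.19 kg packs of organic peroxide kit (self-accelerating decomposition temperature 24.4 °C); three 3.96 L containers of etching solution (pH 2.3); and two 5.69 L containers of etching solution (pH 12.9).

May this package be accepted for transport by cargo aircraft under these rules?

Self-accelerating decomposition temperature 24.4 °C meets the Class 4.1 criterion (Self-Reactive), so the organic peroxide kit is Class 4.1.
With pH 2.3 (≤ 2.5), the etching solution falls in Class 8.
Etching solution: pH 12.9 ≥ 12 → Class 8 (Corrosive).
Class 4.1 quantity: two 1.19 kg packs = 2.38 kg.
That is within the Class 4.1 cargo aircraft limit of 2.5 kg.
Class 8 net quantity: (three 3.96 L containers = 11.88 L) + (two 5.69 L containers = 11.38 L) = 23.26 L.
That is within the Class 8 cargo aircraft limit of 25 L.
The segregation rule (Class 2.2 with Class 8) does not apply to Class 4.1 with Class 8.
Every hazard class is within its cargo aircraft limit and no segregation rule is violated.

Yes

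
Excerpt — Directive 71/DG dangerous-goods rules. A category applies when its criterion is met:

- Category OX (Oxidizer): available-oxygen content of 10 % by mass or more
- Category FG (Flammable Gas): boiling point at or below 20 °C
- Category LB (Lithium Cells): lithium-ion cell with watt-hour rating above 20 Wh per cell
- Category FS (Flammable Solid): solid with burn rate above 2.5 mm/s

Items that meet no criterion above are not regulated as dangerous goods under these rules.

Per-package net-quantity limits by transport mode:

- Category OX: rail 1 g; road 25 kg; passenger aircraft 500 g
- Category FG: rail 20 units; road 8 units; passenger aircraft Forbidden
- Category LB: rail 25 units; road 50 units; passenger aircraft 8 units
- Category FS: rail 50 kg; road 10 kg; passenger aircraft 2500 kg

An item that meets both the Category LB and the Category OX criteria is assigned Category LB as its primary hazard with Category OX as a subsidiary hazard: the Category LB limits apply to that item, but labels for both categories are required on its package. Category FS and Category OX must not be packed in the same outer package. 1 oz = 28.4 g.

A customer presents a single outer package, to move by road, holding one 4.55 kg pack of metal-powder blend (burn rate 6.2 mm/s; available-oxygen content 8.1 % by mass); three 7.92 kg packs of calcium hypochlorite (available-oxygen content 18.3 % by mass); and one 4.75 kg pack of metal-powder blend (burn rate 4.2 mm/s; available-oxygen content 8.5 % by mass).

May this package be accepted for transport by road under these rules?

Metal-powder blend: burn rate 6.2 mm/s > 2.5 mm/s → Category FS (Flammable Solid).
Available-oxygen content 18.3 % by mass meets the Category OX criterion (Oxidizer), so the calcium hypochlorite is Category OX.
With burn rate 4.2 mm/s (> 2.5 mm/s), the metal-powder blend falls in Category FS.
Total Category FS: 4.55 kg + 4.75 kg = 9.3 kg.
9.3 kg ≤ 10 kg (road limit, Category FS) — within limit.
Category OX quantity: three 7.92 kg packs = 23.76 kg.
23.76 kg is within the road limit of 25 kg for Category OX.
Category FS and Category OX may not share an outer package.

No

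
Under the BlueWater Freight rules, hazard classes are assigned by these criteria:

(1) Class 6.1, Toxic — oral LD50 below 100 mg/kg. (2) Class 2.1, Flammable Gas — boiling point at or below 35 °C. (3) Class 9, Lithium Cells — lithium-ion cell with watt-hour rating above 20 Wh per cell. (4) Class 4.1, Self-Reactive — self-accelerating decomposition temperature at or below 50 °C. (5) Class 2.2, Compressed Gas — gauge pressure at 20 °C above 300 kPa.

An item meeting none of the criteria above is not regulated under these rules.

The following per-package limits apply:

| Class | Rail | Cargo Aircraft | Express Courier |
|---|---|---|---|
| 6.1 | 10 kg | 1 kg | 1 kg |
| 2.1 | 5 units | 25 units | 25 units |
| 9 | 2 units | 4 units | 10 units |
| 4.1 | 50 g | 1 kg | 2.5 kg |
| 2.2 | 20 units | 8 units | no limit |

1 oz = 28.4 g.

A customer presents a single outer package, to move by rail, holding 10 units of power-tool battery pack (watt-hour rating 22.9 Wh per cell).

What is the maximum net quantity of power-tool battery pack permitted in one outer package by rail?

The power-tool battery pack has watt-hour rating 22.9 Wh per cell, which is > 20 Wh per cell, so it is Class 9 (Lithium Cells).
The rail limit for Class 9 is 2 units.

2 units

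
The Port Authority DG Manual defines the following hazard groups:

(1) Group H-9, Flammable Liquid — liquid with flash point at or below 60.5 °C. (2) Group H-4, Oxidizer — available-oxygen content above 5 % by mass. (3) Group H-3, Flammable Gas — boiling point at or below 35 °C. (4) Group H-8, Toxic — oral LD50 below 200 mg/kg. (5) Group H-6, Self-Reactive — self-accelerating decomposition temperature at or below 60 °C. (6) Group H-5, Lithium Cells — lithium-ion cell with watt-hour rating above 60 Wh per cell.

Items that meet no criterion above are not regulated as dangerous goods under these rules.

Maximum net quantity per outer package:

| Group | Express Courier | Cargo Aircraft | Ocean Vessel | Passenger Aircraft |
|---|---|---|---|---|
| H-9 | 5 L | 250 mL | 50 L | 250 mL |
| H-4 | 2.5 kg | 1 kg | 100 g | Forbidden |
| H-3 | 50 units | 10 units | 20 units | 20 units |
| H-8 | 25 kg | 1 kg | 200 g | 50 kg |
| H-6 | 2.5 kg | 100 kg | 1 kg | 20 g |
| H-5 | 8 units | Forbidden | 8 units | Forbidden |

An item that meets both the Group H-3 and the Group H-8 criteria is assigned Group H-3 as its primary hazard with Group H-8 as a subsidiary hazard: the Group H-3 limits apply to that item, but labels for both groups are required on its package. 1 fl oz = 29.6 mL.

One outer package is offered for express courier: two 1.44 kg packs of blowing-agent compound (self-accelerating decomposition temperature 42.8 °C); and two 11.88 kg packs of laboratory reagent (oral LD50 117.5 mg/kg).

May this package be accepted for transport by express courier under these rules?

No

Self-accelerating decomposition temperature 42.8 °C meets the Group H-6 criterion (Self-Reactive), so the blowing-agent compound is Group H-6.
Oral LD50 117.5 mg/kg meets the Group H-8 criterion (Toxic), so the laboratory reagent is Group H-8.
Group H-6 quantity: two 1.44 kg packs = 2.88 kg.
2.88 kg > 2.5 kg (express courier limit, Group H-6) — over the limit.
Group H-8 quantity: two 11.88 kg packs = 23.76 kg.
That is within the Group H-8 express courier limit of 25 kg.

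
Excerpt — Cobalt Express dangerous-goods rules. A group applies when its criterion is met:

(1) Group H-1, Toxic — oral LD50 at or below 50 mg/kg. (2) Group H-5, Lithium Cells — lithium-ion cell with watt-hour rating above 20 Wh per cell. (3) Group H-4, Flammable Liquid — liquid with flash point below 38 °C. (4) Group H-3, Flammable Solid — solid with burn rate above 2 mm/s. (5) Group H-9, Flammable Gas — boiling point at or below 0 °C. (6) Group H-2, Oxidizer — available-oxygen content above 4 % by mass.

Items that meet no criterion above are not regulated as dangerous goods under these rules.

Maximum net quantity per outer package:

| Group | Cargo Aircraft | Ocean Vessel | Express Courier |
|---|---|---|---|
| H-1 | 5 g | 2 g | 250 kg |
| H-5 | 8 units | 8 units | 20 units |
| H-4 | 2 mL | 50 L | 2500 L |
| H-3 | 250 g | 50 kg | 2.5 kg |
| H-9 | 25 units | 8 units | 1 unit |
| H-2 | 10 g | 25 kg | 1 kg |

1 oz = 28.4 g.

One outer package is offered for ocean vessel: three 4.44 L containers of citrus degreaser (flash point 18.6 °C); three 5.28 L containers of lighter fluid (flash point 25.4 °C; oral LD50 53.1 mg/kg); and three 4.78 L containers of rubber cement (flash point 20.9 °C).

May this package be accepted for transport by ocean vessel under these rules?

Citrus degreaser: flash point 18.6 °C < 38 °C → Group H-4 (Flammable Liquid).
Flash point 25.4 °C meets the Group H-4 criterion (Flammable Liquid), so the lighter fluid is Group H-4.
Flash point 20.9 °C meets the Group H-4 criterion (Flammable Liquid), so the rubber cement is Group H-4.
Total Group H-4: (three 4.44 L containers = 13.32 L) + (three 5.28 L containers = 15.84 L) + (three 4.78 L containers = 14.34 L) = 43.5 L.
That is within the Group H-4 ocean vessel limit of 50 L.

Yes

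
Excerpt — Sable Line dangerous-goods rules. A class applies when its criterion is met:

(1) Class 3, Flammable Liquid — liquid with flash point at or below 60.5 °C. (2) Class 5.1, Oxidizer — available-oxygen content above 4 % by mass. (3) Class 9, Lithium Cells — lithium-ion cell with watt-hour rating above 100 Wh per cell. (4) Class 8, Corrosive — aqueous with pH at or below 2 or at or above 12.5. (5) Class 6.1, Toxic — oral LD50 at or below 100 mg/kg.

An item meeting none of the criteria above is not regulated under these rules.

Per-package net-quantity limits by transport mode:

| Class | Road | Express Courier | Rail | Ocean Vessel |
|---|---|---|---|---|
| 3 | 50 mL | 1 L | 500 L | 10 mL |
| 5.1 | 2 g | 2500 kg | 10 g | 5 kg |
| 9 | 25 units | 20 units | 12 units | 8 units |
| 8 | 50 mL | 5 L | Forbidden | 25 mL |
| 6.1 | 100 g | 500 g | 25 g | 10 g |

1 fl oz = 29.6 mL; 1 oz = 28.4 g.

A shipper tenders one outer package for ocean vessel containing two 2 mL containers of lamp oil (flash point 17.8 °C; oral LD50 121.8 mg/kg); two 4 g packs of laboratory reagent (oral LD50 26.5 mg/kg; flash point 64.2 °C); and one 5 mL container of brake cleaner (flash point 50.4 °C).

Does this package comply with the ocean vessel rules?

Flash point 17.8 °C meets the Class 3 criterion (Flammable Liquid), so the lamp oil is Class 3.
The laboratory reagent has oral LD50 26.5 mg/kg, which is ≤ 100 mg/kg, so it is Class 6.1 (Toxic).
Flash point 50.4 °C meets the Class 3 criterion (Flammable Liquid), so the brake cleaner is Class 3.
Class 3 net quantity: (two 2 mL containers = 4 mL) + 5 mL = 9 mL.
9 mL is within the ocean vessel limit of 10 mL for Class 3.
Class 6.1 quantity: two 4 g packs = 8 g.
8 g ≤ 10 g (ocean vessel limit, Class 6.1) — within limit.
Every hazard class is within its ocean vessel limit and no segregation rule is violated.

Yes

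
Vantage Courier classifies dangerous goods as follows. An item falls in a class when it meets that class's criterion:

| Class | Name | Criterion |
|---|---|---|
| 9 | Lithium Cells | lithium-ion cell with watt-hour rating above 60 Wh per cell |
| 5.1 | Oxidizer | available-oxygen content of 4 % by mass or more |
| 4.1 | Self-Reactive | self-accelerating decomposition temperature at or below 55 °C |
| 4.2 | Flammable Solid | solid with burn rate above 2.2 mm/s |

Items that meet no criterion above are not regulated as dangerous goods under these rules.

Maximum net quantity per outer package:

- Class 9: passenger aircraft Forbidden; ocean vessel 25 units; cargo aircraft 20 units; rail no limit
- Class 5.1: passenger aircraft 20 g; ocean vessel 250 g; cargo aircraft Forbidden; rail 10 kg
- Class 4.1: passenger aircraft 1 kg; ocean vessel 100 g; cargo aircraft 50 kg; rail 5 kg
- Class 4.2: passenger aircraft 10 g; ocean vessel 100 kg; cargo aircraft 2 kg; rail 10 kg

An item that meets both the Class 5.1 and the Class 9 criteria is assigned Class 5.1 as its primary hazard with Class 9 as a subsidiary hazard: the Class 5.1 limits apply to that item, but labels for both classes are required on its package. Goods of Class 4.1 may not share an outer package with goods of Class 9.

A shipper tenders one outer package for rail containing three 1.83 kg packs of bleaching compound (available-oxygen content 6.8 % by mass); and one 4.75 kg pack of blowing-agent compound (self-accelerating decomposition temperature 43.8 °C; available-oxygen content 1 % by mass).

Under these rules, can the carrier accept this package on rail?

The bleaching compound has available-oxygen content 6.8 % by mass, which is ≥ 4 % by mass, so it is Class 5.1 (Oxidizer).
The blowing-agent compound has self-accelerating decomposition temperature 43.8 °C, which is ≤ 55 °C, so it is Class 4.1 (Self-Reactive).
Class 4.1 quantity: 4.75 kg.
4.75 kg ≤ 5 kg (rail limit, Class 4.1) — within limit.
Class 5.1 quantity: three 1.83 kg packs = 5.49 kg.
5.49 kg ≤ 10 kg (rail limit, Class 5.1) — within limit.
The segregation rule (Class 4.1 with Class 9) does not apply to Class 4.1 with Class 5.1.
Every hazard class is within its rail limit and no segregation rule is violated.

Yes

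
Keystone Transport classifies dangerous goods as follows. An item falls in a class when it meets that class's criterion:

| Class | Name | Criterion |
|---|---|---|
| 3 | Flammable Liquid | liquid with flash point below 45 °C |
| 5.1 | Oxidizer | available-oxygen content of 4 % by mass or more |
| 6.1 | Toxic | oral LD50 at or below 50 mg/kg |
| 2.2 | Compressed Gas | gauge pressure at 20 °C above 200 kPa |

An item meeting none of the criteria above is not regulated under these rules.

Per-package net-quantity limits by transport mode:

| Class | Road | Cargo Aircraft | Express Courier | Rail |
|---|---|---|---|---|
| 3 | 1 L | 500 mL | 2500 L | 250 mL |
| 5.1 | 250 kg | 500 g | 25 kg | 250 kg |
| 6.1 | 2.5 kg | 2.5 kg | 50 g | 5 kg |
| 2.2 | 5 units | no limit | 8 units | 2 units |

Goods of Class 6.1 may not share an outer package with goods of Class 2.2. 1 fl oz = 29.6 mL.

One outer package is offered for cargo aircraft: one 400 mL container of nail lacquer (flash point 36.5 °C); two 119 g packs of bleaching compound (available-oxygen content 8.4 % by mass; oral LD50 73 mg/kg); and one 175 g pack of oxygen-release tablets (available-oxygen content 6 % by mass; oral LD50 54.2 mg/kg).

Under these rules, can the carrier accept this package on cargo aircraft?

Yes

With flash point 36.5 °C (< 45 °C), the nail lacquer falls in Class 3.
With available-oxygen content 8.4 % by mass (≥ 4 % by mass), the bleaching compound falls in Class 5.1.
Oxygen-release tablets: available-oxygen content 6 % by mass ≥ 4 % by mass → Class 5.1 (Oxidizer).
Class 3 quantity: 400 mL.
400 mL ≤ 500 mL (cargo aircraft limit, Class 3) — within limit.
Total Class 5.1: (two 119 g packs = 238 g) + 175 g = 413 g.
413 g ≤ 500 g (cargo aircraft limit, Class 5.1) — within limit.
The segregation rule (Class 6.1 with Class 2.2) does not apply to Class 3 with Class 5.1.
Every hazard class is within its cargo aircraft limit and no segregation rule is violated.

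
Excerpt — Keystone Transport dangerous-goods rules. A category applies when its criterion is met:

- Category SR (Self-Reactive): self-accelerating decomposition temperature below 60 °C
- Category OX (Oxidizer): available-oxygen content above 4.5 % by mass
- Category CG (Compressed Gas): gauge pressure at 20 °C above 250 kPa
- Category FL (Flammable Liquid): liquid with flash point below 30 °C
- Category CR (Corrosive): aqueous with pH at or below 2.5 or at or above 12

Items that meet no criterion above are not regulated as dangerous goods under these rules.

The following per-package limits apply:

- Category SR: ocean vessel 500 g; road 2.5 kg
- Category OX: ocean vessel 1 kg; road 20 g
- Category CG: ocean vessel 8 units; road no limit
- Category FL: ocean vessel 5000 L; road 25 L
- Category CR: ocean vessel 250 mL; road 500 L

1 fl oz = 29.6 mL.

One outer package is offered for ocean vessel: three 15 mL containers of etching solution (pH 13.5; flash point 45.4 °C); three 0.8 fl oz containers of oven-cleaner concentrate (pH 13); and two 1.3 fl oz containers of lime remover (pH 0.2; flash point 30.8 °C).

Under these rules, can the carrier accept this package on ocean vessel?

The etching solution has pH 13.5, which is ≥ 12, so it is Category CR (Corrosive).
Oven-cleaner concentrate: pH 13 ≥ 12 → Category CR (Corrosive).
The lime remover has pH 0.2, which is ≤ 2.5, so it is Category CR (Corrosive).
Category CR net quantity: (three 15 mL containers = 45 mL) + (three 0.8 fl oz containers = 71.04 mL) + (two 1.3 fl oz containers = 76.96 mL) = 193 mL.
193 mL ≤ 250 mL (ocean vessel limit, Category CR) — within limit.

Yes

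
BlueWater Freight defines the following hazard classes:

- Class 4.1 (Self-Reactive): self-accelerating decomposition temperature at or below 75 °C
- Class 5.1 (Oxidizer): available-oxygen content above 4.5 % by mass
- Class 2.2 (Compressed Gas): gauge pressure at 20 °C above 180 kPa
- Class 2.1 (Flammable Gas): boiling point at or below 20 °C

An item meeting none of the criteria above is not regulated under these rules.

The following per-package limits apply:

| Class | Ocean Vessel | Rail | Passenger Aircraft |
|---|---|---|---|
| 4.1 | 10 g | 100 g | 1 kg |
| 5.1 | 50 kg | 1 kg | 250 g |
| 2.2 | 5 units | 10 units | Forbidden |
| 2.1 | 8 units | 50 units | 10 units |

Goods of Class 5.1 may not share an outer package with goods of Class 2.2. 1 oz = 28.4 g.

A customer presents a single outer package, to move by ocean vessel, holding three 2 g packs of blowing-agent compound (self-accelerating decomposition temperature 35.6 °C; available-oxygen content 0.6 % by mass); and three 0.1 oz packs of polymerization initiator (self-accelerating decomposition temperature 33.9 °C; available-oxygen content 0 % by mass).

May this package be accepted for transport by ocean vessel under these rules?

No

Self-accelerating decomposition temperature 35.6 °C meets the Class 4.1 criterion (Self-Reactive), so the blowing-agent compound is Class 4.1.
Polymerization initiator: self-accelerating decomposition temperature 33.9 °C ≤ 75 °C → Class 4.1 (Self-Reactive).
Total Class 4.1: (three 2 g packs = 6 g) + (three 0.1 oz packs = 8.52 g) = 14.52 g.
That exceeds the Class 4.1 ocean vessel limit of 10 g.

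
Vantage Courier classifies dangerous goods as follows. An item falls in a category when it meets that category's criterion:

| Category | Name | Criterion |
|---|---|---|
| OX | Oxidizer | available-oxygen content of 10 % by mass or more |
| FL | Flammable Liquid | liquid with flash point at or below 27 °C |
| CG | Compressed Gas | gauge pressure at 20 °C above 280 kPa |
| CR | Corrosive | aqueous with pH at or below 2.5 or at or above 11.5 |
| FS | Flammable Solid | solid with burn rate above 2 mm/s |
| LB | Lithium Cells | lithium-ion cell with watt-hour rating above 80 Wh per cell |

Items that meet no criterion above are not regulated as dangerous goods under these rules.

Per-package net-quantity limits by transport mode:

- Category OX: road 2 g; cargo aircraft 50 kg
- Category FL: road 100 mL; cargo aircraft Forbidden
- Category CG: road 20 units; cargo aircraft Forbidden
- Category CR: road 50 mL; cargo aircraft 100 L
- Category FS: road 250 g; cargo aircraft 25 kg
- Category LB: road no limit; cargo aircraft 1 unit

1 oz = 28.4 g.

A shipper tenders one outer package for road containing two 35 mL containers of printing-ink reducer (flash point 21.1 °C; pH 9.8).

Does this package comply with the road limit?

Flash point 21.1 °C meets the Category FL criterion (Flammable Liquid), so the printing-ink reducer is Category FL.
Category FL quantity: two 35 mL containers = 70 mL.
70 mL ≤ 100 mL (road limit, Category FL) — within limit.

Yes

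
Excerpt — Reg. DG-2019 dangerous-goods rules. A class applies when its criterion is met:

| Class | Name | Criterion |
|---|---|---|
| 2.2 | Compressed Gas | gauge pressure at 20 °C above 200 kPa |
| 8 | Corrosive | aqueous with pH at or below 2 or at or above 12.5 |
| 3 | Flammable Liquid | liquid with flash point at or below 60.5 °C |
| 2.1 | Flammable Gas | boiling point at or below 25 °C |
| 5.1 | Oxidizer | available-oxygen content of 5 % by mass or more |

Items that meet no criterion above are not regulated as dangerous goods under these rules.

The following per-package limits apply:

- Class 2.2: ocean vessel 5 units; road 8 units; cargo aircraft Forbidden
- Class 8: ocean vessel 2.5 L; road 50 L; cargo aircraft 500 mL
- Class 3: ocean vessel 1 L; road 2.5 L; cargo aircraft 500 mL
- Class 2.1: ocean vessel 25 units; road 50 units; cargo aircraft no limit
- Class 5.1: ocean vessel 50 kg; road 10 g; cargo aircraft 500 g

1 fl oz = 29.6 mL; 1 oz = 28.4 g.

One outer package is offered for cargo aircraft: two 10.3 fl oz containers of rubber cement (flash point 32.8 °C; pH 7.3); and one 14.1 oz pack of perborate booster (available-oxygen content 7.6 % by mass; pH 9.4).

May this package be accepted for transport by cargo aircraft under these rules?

Flash point 32.8 °C meets the Class 3 criterion (Flammable Liquid), so the rubber cement is Class 3.
With available-oxygen content 7.6 % by mass (≥ 5 % by mass), the perborate booster falls in Class 5.1.
Class 3 quantity: two 10.3 fl oz containers = 609.76 mL.
609.76 mL > 500 mL (cargo aircraft limit, Class 3) — over the limit.
Class 5.1 quantity: one 14.1 oz pack = 400.44 g.
400.44 g is within the cargo aircraft limit of 500 g for Class 5.1.

No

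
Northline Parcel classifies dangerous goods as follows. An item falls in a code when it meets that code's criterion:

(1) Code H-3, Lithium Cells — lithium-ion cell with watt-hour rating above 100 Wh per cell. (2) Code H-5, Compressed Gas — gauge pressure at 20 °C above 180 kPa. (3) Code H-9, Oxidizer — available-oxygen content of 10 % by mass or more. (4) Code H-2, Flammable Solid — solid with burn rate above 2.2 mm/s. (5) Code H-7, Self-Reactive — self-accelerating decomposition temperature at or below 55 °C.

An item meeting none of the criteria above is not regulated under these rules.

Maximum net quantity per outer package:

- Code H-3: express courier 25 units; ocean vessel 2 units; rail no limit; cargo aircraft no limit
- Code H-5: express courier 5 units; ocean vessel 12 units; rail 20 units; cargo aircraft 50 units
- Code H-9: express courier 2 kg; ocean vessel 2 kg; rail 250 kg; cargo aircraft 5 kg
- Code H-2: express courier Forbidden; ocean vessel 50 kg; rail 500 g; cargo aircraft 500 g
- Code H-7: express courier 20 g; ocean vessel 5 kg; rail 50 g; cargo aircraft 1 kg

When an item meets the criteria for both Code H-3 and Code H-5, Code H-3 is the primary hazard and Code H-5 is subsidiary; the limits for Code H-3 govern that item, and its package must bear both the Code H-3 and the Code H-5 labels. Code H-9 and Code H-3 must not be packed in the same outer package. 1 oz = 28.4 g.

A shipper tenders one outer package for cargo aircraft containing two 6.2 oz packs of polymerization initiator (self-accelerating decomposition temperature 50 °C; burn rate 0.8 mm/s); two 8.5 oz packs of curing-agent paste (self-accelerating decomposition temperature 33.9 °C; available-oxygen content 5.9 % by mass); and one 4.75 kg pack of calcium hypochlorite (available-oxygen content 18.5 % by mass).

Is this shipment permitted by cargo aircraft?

The polymerization initiator has self-accelerating decomposition temperature 50 °C, which is ≤ 55 °C, so it is Code H-7 (Self-Reactive).
With self-accelerating decomposition temperature 33.9 °C (≤ 55 °C), the curing-agent paste falls in Code H-7.
The calcium hypochlorite has available-oxygen content 18.5 % by mass, which is ≥ 10 % by mass, so it is Code H-9 (Oxidizer).
Code H-9 quantity: 4.75 kg.
4.75 kg is within the cargo aircraft limit of 5 kg for Code H-9.
Total Code H-7: (two 6.2 oz packs = 352.16 g) + (two 8.5 oz packs = 482.8 g) = 834.96 g.
834.96 g ≤ 1 kg (cargo aircraft limit, Code H-7) — within limit.
The segregation rule (Code H-9 with Code H-3) does not apply to Code H-9 with Code H-7.
Every hazard code is within its cargo aircraft limit and no segregation rule is violated.

Yes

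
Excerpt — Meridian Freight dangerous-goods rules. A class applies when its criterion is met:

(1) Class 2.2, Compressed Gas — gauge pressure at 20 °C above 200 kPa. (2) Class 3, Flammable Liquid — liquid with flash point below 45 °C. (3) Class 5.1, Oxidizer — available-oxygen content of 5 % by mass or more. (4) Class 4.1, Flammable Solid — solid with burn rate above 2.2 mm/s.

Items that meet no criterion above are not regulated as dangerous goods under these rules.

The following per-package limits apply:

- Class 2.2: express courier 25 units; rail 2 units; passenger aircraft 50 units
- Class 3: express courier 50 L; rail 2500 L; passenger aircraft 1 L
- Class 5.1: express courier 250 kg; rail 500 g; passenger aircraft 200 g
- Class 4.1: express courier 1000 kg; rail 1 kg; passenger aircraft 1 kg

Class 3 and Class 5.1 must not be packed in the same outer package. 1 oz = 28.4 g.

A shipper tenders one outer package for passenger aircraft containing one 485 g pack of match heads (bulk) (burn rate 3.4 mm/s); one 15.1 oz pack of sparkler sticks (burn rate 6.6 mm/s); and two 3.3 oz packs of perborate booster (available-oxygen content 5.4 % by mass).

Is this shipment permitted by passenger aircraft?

With burn rate 3.4 mm/s (> 2.2 mm/s), the match heads (bulk) fall in Class 4.1.
The sparkler sticks have burn rate 6.6 mm/s, which is > 2.2 mm/s, so they are Class 4.1 (Flammable Solid).
The perborate booster has available-oxygen content 5.4 % by mass, which is ≥ 5 % by mass, so it is Class 5.1 (Oxidizer).
Total Class 4.1: 485 g + (one 15.1 oz pack = 428.84 g) = 913.84 g.
913.84 g ≤ 1 kg (passenger aircraft limit, Class 4.1) — within limit.
Class 5.1 quantity: two 3.3 oz packs = 187.44 g.
187.44 g ≤ 200 g (passenger aircraft limit, Class 5.1) — within limit.
The segregation rule (Class 3 with Class 5.1) does not apply to Class 4.1 with Class 5.1.
Every hazard class is within its passenger aircraft limit and no segregation rule is violated.

Yes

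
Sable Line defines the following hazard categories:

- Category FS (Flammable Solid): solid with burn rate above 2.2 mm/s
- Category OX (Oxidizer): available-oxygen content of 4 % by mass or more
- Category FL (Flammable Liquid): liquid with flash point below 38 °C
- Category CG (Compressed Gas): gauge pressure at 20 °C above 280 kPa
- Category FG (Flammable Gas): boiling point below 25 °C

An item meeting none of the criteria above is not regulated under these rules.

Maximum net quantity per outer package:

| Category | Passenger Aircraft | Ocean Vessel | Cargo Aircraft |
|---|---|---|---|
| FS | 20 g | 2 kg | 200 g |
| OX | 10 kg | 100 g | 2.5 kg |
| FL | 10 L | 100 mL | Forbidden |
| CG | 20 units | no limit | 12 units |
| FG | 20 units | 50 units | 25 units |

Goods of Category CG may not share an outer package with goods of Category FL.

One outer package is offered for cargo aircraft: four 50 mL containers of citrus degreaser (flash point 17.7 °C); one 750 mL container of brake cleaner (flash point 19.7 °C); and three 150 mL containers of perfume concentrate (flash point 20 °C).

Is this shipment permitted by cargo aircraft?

With flash point 17.7 °C (< 38 °C), the citrus degreaser falls in Category FL.
The brake cleaner has flash point 19.7 °C, which is < 38 °C, so it is Category FL (Flammable Liquid).
Perfume concentrate: flash point 20 °C < 38 °C → Category FL (Flammable Liquid).
Category FL net quantity: (four 50 mL containers = 200 mL) + 750 mL + (three 150 mL containers = 450 mL) = 1.4 L.
Category FL is Forbidden by cargo aircraft.

No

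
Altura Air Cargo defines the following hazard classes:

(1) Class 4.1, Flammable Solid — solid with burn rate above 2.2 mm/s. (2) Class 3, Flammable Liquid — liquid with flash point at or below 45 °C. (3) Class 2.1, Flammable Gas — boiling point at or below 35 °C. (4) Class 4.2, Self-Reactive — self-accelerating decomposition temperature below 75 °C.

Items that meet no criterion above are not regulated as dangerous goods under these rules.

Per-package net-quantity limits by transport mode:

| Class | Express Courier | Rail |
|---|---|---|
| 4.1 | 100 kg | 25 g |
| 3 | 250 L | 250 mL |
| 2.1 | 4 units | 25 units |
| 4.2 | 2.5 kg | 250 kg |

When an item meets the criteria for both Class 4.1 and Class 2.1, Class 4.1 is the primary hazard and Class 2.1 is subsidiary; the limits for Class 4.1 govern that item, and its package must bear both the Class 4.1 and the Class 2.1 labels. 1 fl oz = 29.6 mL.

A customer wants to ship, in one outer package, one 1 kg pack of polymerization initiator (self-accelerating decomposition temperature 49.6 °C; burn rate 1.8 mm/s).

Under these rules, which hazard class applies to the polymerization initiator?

Self-accelerating decomposition temperature 49.6 °C meets the Class 4.2 criterion (Self-Reactive), so the polymerization initiator is Class 4.2.

Class 4.2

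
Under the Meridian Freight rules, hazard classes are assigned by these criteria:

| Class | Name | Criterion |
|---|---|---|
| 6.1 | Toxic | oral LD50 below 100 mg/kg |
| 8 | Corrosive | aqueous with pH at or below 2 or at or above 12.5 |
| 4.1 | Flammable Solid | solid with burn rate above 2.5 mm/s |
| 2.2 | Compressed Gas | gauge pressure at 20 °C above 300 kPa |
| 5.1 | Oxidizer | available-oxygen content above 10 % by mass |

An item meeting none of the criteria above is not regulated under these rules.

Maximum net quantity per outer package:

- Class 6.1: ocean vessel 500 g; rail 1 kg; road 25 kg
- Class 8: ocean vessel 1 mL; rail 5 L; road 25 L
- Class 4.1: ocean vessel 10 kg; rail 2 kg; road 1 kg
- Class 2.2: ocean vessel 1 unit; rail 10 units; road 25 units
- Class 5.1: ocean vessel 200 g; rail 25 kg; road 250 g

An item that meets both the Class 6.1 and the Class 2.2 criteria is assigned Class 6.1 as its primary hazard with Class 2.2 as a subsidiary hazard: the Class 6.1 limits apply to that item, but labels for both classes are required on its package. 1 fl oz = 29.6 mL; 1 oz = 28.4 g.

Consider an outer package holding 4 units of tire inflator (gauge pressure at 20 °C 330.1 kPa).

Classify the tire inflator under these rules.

Class 2.2

Tire inflator: gauge pressure at 20 °C 330.1 kPa > 300 kPa → Class 2.2 (Compressed Gas).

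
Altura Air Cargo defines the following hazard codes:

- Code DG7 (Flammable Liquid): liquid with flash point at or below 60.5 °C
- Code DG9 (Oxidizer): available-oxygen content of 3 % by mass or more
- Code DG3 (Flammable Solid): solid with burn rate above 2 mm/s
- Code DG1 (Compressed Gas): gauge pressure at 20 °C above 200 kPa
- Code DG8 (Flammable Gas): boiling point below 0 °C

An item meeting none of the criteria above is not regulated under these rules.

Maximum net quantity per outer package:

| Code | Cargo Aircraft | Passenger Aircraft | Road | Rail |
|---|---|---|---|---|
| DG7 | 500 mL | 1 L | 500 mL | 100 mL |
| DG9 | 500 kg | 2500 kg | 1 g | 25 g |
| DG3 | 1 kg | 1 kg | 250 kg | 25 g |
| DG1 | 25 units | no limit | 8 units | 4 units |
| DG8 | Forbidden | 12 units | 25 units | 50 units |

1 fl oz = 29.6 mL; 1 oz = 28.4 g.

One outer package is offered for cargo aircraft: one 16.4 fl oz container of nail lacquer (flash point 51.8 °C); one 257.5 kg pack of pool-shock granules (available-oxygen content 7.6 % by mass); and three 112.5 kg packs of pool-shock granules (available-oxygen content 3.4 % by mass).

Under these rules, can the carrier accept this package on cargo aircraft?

Nail lacquer: flash point 51.8 °C ≤ 60.5 °C → Code DG7 (Flammable Liquid).
The pool-shock granules have available-oxygen content 7.6 % by mass, which is ≥ 3 % by mass, so they are Code DG9 (Oxidizer).
Available-oxygen content 3.4 % by mass meets the Code DG9 criterion (Oxidizer), so the pool-shock granules are Code DG9.
Total Code DG9: 257.5 kg + (three 112.5 kg packs = 337.5 kg) = 595 kg.
595 kg > 500 kg (cargo aircraft limit, Code DG9) — over the limit.
Code DG7 quantity: one 16.4 fl oz container = 485.44 mL.
485.44 mL is within the cargo aircraft limit of 500 mL for Code DG7.

No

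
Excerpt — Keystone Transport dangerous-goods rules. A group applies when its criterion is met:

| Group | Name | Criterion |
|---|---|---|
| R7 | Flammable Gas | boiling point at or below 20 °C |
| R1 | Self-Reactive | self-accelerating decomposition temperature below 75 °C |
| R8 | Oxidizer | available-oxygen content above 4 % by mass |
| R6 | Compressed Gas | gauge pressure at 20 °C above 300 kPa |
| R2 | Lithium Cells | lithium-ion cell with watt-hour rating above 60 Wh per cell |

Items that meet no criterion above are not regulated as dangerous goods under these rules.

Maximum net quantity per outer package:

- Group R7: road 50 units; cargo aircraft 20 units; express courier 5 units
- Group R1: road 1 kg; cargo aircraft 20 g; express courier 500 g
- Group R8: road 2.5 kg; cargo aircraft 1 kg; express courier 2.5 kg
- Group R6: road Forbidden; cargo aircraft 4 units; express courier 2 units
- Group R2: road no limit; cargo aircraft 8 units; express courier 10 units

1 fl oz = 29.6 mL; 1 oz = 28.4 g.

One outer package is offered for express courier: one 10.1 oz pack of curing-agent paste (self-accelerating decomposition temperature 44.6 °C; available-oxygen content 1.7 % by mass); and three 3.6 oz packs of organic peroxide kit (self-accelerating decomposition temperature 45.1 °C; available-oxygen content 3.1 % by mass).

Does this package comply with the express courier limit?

The curing-agent paste has self-accelerating decomposition temperature 44.6 °C, which is < 75 °C, so it is Group R1 (Self-Reactive).
The organic peroxide kit has self-accelerating decomposition temperature 45.1 °C, which is < 75 °C, so it is Group R1 (Self-Reactive).
Group R1 net quantity: (one 10.1 oz pack = 286.84 g) + (three 3.6 oz packs = 306.72 g) = 593.56 g.
593.56 g exceeds the express courier limit of 500 g for Group R1.

No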